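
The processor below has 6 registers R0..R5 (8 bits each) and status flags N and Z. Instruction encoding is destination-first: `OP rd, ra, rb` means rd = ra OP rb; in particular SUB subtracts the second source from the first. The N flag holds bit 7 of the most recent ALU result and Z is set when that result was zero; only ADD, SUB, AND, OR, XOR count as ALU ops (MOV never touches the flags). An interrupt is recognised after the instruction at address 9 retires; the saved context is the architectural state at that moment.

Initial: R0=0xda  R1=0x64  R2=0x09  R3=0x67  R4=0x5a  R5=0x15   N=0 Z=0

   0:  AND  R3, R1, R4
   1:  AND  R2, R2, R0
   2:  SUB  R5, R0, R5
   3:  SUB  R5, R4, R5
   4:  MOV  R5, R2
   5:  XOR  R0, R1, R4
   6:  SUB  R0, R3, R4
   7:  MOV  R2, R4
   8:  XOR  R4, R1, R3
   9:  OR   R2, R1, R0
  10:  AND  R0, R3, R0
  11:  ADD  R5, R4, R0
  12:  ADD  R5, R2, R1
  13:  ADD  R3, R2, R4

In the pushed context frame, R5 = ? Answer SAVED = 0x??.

SAVED = 0x08

after  0: R0=0xda R1=0x64 R2=0x09 R3=0x40 R4=0x5a R5=0x15  N=0 Z=0
after  1: R0=0xda R1=0x64 R2=0x08 R3=0x40 R4=0x5a R5=0x15  N=0 Z=0
after  2: R0=0xda R1=0x64 R2=0x08 R3=0x40 R4=0x5a R5=0xc5  N=1 Z=0
after  3: R0=0xda R1=0x64 R2=0x08 R3=0x40 R4=0x5a R5=0x95  N=1 Z=0
after  4: R0=0xda R1=0x64 R2=0x08 R3=0x40 R4=0x5a R5=0x08  N=1 Z=0
after  5: R0=0x3e R1=0x64 R2=0x08 R3=0x40 R4=0x5a R5=0x08  N=0 Z=0
after  6: R0=0xe6 R1=0x64 R2=0x08 R3=0x40 R4=0x5a R5=0x08  N=1 Z=0
after  7: R0=0xe6 R1=0x64 R2=0x5a R3=0x40 R4=0x5a R5=0x08  N=1 Z=0
after  8: R0=0xe6 R1=0x64 R2=0x5a R3=0x40 R4=0x24 R5=0x08  N=0 Z=0
after  9: R0=0xe6 R1=0x64 R2=0xe6 R3=0x40 R4=0x24 R5=0x08  N=1 Z=0
-- IRQ taken; context saved, return-PC = 10 --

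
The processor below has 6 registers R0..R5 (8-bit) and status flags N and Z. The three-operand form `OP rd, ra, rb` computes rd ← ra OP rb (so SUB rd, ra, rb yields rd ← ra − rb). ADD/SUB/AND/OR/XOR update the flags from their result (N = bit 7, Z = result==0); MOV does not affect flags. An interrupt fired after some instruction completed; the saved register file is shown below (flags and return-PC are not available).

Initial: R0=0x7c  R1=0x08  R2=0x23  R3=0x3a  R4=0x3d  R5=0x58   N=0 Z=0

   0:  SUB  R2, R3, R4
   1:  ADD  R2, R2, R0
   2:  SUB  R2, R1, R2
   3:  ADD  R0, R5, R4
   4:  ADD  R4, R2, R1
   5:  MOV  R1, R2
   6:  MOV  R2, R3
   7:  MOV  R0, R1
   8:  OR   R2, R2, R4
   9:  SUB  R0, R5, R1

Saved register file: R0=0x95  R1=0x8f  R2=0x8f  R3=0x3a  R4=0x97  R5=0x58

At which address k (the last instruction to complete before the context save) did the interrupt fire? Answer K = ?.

after  0: R0=0x7c R1=0x08 R2=0xfd R3=0x3a R4=0x3d R5=0x58  N=1 Z=0
after  1: R0=0x7c R1=0x08 R2=0x79 R3=0x3a R4=0x3d R5=0x58  N=0 Z=0
after  2: R0=0x7c R1=0x08 R2=0x8f R3=0x3a R4=0x3d R5=0x58  N=1 Z=0
after  3: R0=0x95 R1=0x08 R2=0x8f R3=0x3a R4=0x3d R5=0x58  N=1 Z=0
after  4: R0=0x95 R1=0x08 R2=0x8f R3=0x3a R4=0x97 R5=0x58  N=1 Z=0
after  5: R0=0x95 R1=0x8f R2=0x8f R3=0x3a R4=0x97 R5=0x58  N=1 Z=0
-- IRQ taken; context saved, return-PC = 6 --

K = 5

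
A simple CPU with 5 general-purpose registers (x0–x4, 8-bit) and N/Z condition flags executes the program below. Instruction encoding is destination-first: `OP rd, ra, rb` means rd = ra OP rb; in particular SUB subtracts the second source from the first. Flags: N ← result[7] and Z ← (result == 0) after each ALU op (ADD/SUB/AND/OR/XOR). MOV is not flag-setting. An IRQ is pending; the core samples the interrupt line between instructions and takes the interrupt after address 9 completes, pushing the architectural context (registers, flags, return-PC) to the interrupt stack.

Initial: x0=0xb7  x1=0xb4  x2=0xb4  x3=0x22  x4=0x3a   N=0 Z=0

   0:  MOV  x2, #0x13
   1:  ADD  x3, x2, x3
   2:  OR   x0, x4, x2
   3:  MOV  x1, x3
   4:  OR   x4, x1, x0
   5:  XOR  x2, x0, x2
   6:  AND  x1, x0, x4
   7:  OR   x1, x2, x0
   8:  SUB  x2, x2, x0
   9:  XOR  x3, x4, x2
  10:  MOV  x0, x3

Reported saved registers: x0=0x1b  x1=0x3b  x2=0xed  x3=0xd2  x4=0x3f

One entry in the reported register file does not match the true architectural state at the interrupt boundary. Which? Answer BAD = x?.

after  0: x0=0xb7 x1=0xb4 x2=0x13 x3=0x22 x4=0x3a  N=0 Z=0
after  1: x0=0xb7 x1=0xb4 x2=0x13 x3=0x35 x4=0x3a  N=0 Z=0
after  2: x0=0x3b x1=0xb4 x2=0x13 x3=0x35 x4=0x3a  N=0 Z=0
after  3: x0=0x3b x1=0x35 x2=0x13 x3=0x35 x4=0x3a  N=0 Z=0
after  4: x0=0x3b x1=0x35 x2=0x13 x3=0x35 x4=0x3f  N=0 Z=0
after  5: x0=0x3b x1=0x35 x2=0x28 x3=0x35 x4=0x3f  N=0 Z=0
after  6: x0=0x3b x1=0x3b x2=0x28 x3=0x35 x4=0x3f  N=0 Z=0
after  7: x0=0x3b x1=0x3b x2=0x28 x3=0x35 x4=0x3f  N=0 Z=0
after  8: x0=0x3b x1=0x3b x2=0xed x3=0x35 x4=0x3f  N=1 Z=0
after  9: x0=0x3b x1=0x3b x2=0xed x3=0xd2 x4=0x3f  N=1 Z=0
-- IRQ taken; context saved, return-PC = 10 --
mismatch: x0: reported 0x1b vs actual 0x3b

BAD = x0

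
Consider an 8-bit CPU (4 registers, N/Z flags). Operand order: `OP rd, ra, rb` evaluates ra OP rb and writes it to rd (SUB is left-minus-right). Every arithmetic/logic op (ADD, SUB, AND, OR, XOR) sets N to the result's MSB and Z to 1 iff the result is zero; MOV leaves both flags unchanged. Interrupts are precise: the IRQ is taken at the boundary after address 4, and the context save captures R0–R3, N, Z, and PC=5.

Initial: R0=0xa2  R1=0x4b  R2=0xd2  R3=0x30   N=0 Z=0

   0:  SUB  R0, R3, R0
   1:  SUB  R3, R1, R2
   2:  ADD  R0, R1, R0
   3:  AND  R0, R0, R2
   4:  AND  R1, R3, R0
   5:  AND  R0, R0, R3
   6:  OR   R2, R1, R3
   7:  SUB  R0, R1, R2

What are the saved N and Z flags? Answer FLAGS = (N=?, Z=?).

FLAGS = (N=0, Z=0)

after  0: R0=0x8e R1=0x4b R2=0xd2 R3=0x30  N=1 Z=0
after  1: R0=0x8e R1=0x4b R2=0xd2 R3=0x79  N=0 Z=0
after  2: R0=0xd9 R1=0x4b R2=0xd2 R3=0x79  N=1 Z=0
after  3: R0=0xd0 R1=0x4b R2=0xd2 R3=0x79  N=1 Z=0
after  4: R0=0xd0 R1=0x50 R2=0xd2 R3=0x79  N=0 Z=0
-- IRQ taken; context saved, return-PC = 5 --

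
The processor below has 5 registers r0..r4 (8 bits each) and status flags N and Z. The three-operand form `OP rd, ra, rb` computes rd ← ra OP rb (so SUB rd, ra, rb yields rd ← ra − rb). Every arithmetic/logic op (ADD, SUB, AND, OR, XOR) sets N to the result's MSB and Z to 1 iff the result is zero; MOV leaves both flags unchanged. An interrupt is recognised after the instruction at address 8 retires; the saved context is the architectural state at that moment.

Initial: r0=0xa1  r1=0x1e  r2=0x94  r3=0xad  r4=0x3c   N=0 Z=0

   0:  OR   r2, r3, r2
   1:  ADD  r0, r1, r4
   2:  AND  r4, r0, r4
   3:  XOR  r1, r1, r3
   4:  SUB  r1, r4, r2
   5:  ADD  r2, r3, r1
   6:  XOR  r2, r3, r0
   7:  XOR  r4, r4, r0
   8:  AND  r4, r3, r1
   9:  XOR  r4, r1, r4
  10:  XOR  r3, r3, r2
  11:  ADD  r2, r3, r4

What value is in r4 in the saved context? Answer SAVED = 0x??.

after  0: r0=0xa1 r1=0x1e r2=0xbd r3=0xad r4=0x3c  N=1 Z=0
after  1: r0=0x5a r1=0x1e r2=0xbd r3=0xad r4=0x3c  N=0 Z=0
after  2: r0=0x5a r1=0x1e r2=0xbd r3=0xad r4=0x18  N=0 Z=0
after  3: r0=0x5a r1=0xb3 r2=0xbd r3=0xad r4=0x18  N=1 Z=0
after  4: r0=0x5a r1=0x5b r2=0xbd r3=0xad r4=0x18  N=0 Z=0
after  5: r0=0x5a r1=0x5b r2=0x08 r3=0xad r4=0x18  N=0 Z=0
after  6: r0=0x5a r1=0x5b r2=0xf7 r3=0xad r4=0x18  N=1 Z=0
after  7: r0=0x5a r1=0x5b r2=0xf7 r3=0xad r4=0x42  N=0 Z=0
after  8: r0=0x5a r1=0x5b r2=0xf7 r3=0xad r4=0x09  N=0 Z=0
-- IRQ taken; context saved, return-PC = 9 --

SAVED = 0x09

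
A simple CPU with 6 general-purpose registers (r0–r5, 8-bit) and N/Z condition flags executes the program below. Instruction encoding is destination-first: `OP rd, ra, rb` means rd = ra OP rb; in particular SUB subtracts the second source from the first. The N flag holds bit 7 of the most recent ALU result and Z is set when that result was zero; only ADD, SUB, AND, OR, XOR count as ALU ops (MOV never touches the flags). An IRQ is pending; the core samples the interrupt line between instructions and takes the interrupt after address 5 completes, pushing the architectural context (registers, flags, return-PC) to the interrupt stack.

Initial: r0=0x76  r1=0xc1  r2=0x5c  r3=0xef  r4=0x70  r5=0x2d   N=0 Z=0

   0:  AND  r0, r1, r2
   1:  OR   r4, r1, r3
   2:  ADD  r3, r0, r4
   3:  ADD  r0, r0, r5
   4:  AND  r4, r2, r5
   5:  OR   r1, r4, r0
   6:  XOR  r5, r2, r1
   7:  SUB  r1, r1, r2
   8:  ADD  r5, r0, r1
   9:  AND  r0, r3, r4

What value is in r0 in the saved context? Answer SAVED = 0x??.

SAVED = 0x6d

after  0: r0=0x40 r1=0xc1 r2=0x5c r3=0xef r4=0x70 r5=0x2d  N=0 Z=0
after  1: r0=0x40 r1=0xc1 r2=0x5c r3=0xef r4=0xef r5=0x2d  N=1 Z=0
after  2: r0=0x40 r1=0xc1 r2=0x5c r3=0x2f r4=0xef r5=0x2d  N=0 Z=0
after  3: r0=0x6d r1=0xc1 r2=0x5c r3=0x2f r4=0xef r5=0x2d  N=0 Z=0
after  4: r0=0x6d r1=0xc1 r2=0x5c r3=0x2f r4=0x0c r5=0x2d  N=0 Z=0
after  5: r0=0x6d r1=0x6d r2=0x5c r3=0x2f r4=0x0c r5=0x2d  N=0 Z=0
-- IRQ taken; context saved, return-PC = 6 --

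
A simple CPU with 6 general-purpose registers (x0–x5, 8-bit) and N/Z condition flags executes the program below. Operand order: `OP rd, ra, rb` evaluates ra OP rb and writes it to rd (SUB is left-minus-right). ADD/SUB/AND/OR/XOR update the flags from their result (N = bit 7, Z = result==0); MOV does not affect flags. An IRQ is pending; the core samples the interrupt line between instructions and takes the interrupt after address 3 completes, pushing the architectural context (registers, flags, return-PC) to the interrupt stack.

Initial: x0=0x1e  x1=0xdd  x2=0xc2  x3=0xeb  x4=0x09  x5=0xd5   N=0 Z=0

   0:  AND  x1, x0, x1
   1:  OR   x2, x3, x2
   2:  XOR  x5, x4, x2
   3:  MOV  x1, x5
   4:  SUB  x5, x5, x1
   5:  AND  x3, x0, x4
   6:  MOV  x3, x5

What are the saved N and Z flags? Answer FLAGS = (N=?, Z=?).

FLAGS = (N=1, Z=0)

after  0: x0=0x1e x1=0x1c x2=0xc2 x3=0xeb x4=0x09 x5=0xd5  N=0 Z=0
after  1: x0=0x1e x1=0x1c x2=0xeb x3=0xeb x4=0x09 x5=0xd5  N=1 Z=0
after  2: x0=0x1e x1=0x1c x2=0xeb x3=0xeb x4=0x09 x5=0xe2  N=1 Z=0
after  3: x0=0x1e x1=0xe2 x2=0xeb x3=0xeb x4=0x09 x5=0xe2  N=1 Z=0
-- IRQ taken; context saved, return-PC = 4 --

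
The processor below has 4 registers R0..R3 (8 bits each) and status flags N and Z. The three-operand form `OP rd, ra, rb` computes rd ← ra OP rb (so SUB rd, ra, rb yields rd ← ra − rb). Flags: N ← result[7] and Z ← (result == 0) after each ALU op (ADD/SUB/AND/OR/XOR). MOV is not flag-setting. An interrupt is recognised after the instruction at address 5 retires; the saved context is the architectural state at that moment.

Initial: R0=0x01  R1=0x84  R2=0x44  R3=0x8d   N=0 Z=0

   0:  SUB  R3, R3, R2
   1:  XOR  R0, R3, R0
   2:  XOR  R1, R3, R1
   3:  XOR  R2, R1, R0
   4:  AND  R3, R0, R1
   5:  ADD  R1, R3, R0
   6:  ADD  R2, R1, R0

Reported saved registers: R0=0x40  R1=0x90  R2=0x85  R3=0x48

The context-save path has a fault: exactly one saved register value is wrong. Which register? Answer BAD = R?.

BAD = R0

after  0: R0=0x01 R1=0x84 R2=0x44 R3=0x49  N=0 Z=0
after  1: R0=0x48 R1=0x84 R2=0x44 R3=0x49  N=0 Z=0
after  2: R0=0x48 R1=0xcd R2=0x44 R3=0x49  N=1 Z=0
after  3: R0=0x48 R1=0xcd R2=0x85 R3=0x49  N=1 Z=0
after  4: R0=0x48 R1=0xcd R2=0x85 R3=0x48  N=0 Z=0
after  5: R0=0x48 R1=0x90 R2=0x85 R3=0x48  N=1 Z=0
-- IRQ taken; context saved, return-PC = 6 --
mismatch: R0: reported 0x40 vs actual 0x48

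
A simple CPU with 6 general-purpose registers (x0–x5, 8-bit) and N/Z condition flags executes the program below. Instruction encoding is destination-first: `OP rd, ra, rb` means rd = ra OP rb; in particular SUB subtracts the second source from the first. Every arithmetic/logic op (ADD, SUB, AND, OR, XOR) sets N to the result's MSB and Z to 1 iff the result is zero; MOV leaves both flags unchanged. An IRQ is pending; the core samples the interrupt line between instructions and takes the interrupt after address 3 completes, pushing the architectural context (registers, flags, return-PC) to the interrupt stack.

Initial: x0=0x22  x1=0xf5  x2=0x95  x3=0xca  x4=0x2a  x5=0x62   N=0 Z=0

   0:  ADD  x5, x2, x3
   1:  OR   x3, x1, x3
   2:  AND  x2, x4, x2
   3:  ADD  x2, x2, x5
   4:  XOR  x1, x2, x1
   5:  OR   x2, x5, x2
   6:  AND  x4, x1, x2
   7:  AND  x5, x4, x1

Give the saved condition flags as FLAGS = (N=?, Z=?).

FLAGS = (N=0, Z=0)

after  0: x0=0x22 x1=0xf5 x2=0x95 x3=0xca x4=0x2a x5=0x5f  N=0 Z=0
after  1: x0=0x22 x1=0xf5 x2=0x95 x3=0xff x4=0x2a x5=0x5f  N=1 Z=0
after  2: x0=0x22 x1=0xf5 x2=0x00 x3=0xff x4=0x2a x5=0x5f  N=0 Z=1
after  3: x0=0x22 x1=0xf5 x2=0x5f x3=0xff x4=0x2a x5=0x5f  N=0 Z=0
-- IRQ taken; context saved, return-PC = 4 --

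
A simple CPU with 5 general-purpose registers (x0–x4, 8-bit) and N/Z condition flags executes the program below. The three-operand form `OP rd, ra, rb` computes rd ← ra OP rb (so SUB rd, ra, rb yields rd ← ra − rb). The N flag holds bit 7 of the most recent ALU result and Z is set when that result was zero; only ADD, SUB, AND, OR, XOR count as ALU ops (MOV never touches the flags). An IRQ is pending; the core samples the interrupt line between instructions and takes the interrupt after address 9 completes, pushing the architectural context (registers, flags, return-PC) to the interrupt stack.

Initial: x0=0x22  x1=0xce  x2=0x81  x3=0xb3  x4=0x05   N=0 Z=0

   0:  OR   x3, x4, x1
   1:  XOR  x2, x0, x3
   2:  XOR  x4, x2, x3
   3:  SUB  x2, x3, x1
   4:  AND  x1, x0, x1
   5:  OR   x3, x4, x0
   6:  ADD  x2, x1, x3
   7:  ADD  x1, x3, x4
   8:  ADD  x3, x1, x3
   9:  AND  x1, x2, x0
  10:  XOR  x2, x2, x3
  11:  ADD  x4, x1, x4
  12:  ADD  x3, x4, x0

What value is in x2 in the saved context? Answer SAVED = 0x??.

SAVED = 0x24

after  0: x0=0x22 x1=0xce x2=0x81 x3=0xcf x4=0x05  N=1 Z=0
after  1: x0=0x22 x1=0xce x2=0xed x3=0xcf x4=0x05  N=1 Z=0
after  2: x0=0x22 x1=0xce x2=0xed x3=0xcf x4=0x22  N=0 Z=0
after  3: x0=0x22 x1=0xce x2=0x01 x3=0xcf x4=0x22  N=0 Z=0
after  4: x0=0x22 x1=0x02 x2=0x01 x3=0xcf x4=0x22  N=0 Z=0
after  5: x0=0x22 x1=0x02 x2=0x01 x3=0x22 x4=0x22  N=0 Z=0
after  6: x0=0x22 x1=0x02 x2=0x24 x3=0x22 x4=0x22  N=0 Z=0
after  7: x0=0x22 x1=0x44 x2=0x24 x3=0x22 x4=0x22  N=0 Z=0
after  8: x0=0x22 x1=0x44 x2=0x24 x3=0x66 x4=0x22  N=0 Z=0
after  9: x0=0x22 x1=0x20 x2=0x24 x3=0x66 x4=0x22  N=0 Z=0
-- IRQ taken; context saved, return-PC = 10 --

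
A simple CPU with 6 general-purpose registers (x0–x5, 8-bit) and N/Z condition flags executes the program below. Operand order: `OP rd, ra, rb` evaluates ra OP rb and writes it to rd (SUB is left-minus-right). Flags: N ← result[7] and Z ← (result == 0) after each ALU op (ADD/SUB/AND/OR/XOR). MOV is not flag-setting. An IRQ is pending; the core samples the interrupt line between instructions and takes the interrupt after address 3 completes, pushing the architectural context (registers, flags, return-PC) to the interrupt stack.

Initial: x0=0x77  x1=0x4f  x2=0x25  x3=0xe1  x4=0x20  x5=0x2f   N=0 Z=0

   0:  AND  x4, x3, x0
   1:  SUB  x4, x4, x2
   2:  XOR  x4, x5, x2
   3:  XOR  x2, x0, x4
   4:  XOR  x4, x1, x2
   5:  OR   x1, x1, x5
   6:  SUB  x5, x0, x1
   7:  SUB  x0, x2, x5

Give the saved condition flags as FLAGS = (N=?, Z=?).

after  0: x0=0x77 x1=0x4f x2=0x25 x3=0xe1 x4=0x61 x5=0x2f  N=0 Z=0
after  1: x0=0x77 x1=0x4f x2=0x25 x3=0xe1 x4=0x3c x5=0x2f  N=0 Z=0
after  2: x0=0x77 x1=0x4f x2=0x25 x3=0xe1 x4=0x0a x5=0x2f  N=0 Z=0
after  3: x0=0x77 x1=0x4f x2=0x7d x3=0xe1 x4=0x0a x5=0x2f  N=0 Z=0
-- IRQ taken; context saved, return-PC = 4 --

FLAGS = (N=0, Z=0)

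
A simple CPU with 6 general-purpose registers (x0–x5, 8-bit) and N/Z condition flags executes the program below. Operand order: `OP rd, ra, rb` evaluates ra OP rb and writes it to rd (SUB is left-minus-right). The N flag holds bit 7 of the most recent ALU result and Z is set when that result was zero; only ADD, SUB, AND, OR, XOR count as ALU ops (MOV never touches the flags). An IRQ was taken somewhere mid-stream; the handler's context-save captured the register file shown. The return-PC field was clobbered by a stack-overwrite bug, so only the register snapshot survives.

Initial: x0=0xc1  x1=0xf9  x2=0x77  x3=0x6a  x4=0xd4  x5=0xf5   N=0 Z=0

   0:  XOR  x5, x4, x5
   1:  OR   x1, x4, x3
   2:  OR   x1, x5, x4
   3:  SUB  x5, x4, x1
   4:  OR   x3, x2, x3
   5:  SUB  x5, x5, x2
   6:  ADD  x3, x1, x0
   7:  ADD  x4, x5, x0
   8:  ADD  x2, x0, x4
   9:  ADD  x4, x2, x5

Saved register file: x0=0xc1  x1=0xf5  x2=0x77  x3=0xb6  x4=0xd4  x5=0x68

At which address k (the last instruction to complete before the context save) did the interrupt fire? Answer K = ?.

K = 6

after  0: x0=0xc1 x1=0xf9 x2=0x77 x3=0x6a x4=0xd4 x5=0x21  N=0 Z=0
after  1: x0=0xc1 x1=0xfe x2=0x77 x3=0x6a x4=0xd4 x5=0x21  N=1 Z=0
after  2: x0=0xc1 x1=0xf5 x2=0x77 x3=0x6a x4=0xd4 x5=0x21  N=1 Z=0
after  3: x0=0xc1 x1=0xf5 x2=0x77 x3=0x6a x4=0xd4 x5=0xdf  N=1 Z=0
after  4: x0=0xc1 x1=0xf5 x2=0x77 x3=0x7f x4=0xd4 x5=0xdf  N=0 Z=0
after  5: x0=0xc1 x1=0xf5 x2=0x77 x3=0x7f x4=0xd4 x5=0x68  N=0 Z=0
after  6: x0=0xc1 x1=0xf5 x2=0x77 x3=0xb6 x4=0xd4 x5=0x68  N=1 Z=0
-- IRQ taken; context saved, return-PC = 7 --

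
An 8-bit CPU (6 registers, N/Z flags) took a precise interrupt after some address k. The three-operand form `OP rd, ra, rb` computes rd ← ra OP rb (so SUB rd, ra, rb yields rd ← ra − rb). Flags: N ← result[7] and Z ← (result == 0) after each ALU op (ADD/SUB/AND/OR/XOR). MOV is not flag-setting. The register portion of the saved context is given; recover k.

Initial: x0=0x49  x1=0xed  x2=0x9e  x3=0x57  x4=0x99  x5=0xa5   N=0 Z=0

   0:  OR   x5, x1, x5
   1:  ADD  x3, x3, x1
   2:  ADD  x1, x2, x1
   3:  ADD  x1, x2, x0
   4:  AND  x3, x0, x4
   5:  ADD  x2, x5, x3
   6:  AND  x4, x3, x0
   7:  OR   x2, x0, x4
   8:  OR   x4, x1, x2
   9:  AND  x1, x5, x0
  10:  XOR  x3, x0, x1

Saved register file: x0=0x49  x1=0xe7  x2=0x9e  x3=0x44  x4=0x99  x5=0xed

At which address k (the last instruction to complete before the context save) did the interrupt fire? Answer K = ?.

after  0: x0=0x49 x1=0xed x2=0x9e x3=0x57 x4=0x99 x5=0xed  N=1 Z=0
after  1: x0=0x49 x1=0xed x2=0x9e x3=0x44 x4=0x99 x5=0xed  N=0 Z=0
after  2: x0=0x49 x1=0x8b x2=0x9e x3=0x44 x4=0x99 x5=0xed  N=1 Z=0
after  3: x0=0x49 x1=0xe7 x2=0x9e x3=0x44 x4=0x99 x5=0xed  N=1 Z=0
-- IRQ taken; context saved, return-PC = 4 --

K = 3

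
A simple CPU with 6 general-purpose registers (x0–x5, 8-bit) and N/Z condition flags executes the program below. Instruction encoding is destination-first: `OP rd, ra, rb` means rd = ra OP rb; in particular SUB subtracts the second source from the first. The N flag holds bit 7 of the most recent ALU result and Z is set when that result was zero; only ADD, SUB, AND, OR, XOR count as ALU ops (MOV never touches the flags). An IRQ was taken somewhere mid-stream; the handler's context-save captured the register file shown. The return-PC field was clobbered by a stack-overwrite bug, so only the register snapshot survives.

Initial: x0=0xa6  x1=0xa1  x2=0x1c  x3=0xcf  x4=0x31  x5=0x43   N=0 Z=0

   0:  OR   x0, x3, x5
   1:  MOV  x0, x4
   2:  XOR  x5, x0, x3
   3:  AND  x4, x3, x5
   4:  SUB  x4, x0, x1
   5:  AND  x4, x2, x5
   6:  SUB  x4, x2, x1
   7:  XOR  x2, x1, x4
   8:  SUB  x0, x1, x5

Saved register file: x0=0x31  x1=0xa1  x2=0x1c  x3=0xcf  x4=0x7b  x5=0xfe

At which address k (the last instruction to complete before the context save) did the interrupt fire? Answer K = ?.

after  0: x0=0xcf x1=0xa1 x2=0x1c x3=0xcf x4=0x31 x5=0x43  N=1 Z=0
after  1: x0=0x31 x1=0xa1 x2=0x1c x3=0xcf x4=0x31 x5=0x43  N=1 Z=0
after  2: x0=0x31 x1=0xa1 x2=0x1c x3=0xcf x4=0x31 x5=0xfe  N=1 Z=0
after  3: x0=0x31 x1=0xa1 x2=0x1c x3=0xcf x4=0xce x5=0xfe  N=1 Z=0
after  4: x0=0x31 x1=0xa1 x2=0x1c x3=0xcf x4=0x90 x5=0xfe  N=1 Z=0
after  5: x0=0x31 x1=0xa1 x2=0x1c x3=0xcf x4=0x1c x5=0xfe  N=0 Z=0
after  6: x0=0x31 x1=0xa1 x2=0x1c x3=0xcf x4=0x7b x5=0xfe  N=0 Z=0
-- IRQ taken; context saved, return-PC = 7 --

K = 6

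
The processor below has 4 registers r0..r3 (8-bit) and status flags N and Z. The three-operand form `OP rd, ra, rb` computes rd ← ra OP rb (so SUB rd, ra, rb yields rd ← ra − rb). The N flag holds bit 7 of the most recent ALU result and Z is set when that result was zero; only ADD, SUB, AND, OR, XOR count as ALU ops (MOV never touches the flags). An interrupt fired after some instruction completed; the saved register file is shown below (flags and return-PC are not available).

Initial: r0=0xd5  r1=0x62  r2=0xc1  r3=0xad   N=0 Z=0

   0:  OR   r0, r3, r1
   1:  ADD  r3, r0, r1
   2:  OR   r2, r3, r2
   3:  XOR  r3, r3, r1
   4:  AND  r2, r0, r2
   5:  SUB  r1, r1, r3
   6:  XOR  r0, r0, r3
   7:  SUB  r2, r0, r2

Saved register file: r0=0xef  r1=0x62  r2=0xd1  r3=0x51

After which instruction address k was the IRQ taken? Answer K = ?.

K = 2

after  0: r0=0xef r1=0x62 r2=0xc1 r3=0xad  N=1 Z=0
after  1: r0=0xef r1=0x62 r2=0xc1 r3=0x51  N=0 Z=0
after  2: r0=0xef r1=0x62 r2=0xd1 r3=0x51  N=1 Z=0
-- IRQ taken; context saved, return-PC = 3 --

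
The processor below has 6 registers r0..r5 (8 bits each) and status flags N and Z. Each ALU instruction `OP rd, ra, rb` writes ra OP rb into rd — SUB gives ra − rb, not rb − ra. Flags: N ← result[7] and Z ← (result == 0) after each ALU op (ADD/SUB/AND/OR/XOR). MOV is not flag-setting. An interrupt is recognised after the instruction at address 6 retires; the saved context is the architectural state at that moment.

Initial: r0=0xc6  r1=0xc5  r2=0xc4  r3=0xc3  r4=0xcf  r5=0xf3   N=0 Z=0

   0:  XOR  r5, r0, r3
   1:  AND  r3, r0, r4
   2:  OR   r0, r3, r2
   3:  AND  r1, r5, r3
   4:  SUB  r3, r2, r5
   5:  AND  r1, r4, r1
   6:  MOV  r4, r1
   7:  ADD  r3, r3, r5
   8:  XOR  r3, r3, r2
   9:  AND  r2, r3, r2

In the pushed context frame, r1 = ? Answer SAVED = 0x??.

SAVED = 0x04

after  0: r0=0xc6 r1=0xc5 r2=0xc4 r3=0xc3 r4=0xcf r5=0x05  N=0 Z=0
after  1: r0=0xc6 r1=0xc5 r2=0xc4 r3=0xc6 r4=0xcf r5=0x05  N=1 Z=0
after  2: r0=0xc6 r1=0xc5 r2=0xc4 r3=0xc6 r4=0xcf r5=0x05  N=1 Z=0
after  3: r0=0xc6 r1=0x04 r2=0xc4 r3=0xc6 r4=0xcf r5=0x05  N=0 Z=0
after  4: r0=0xc6 r1=0x04 r2=0xc4 r3=0xbf r4=0xcf r5=0x05  N=1 Z=0
after  5: r0=0xc6 r1=0x04 r2=0xc4 r3=0xbf r4=0xcf r5=0x05  N=0 Z=0
after  6: r0=0xc6 r1=0x04 r2=0xc4 r3=0xbf r4=0x04 r5=0x05  N=0 Z=0
-- IRQ taken; context saved, return-PC = 7 --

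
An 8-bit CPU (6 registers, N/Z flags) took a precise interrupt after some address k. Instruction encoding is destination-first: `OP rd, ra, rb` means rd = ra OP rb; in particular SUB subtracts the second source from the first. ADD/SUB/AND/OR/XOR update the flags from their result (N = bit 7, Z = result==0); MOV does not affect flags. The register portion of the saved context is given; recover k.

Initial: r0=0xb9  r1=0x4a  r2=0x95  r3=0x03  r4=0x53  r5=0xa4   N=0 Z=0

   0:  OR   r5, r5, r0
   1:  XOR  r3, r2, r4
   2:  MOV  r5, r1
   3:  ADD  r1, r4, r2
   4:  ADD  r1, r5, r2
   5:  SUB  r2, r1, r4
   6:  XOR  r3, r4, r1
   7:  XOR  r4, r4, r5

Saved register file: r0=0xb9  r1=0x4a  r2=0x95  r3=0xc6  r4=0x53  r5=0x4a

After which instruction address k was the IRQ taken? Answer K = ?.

K = 2

after  0: r0=0xb9 r1=0x4a r2=0x95 r3=0x03 r4=0x53 r5=0xbd  N=1 Z=0
after  1: r0=0xb9 r1=0x4a r2=0x95 r3=0xc6 r4=0x53 r5=0xbd  N=1 Z=0
after  2: r0=0xb9 r1=0x4a r2=0x95 r3=0xc6 r4=0x53 r5=0x4a  N=1 Z=0
-- IRQ taken; context saved, return-PC = 3 --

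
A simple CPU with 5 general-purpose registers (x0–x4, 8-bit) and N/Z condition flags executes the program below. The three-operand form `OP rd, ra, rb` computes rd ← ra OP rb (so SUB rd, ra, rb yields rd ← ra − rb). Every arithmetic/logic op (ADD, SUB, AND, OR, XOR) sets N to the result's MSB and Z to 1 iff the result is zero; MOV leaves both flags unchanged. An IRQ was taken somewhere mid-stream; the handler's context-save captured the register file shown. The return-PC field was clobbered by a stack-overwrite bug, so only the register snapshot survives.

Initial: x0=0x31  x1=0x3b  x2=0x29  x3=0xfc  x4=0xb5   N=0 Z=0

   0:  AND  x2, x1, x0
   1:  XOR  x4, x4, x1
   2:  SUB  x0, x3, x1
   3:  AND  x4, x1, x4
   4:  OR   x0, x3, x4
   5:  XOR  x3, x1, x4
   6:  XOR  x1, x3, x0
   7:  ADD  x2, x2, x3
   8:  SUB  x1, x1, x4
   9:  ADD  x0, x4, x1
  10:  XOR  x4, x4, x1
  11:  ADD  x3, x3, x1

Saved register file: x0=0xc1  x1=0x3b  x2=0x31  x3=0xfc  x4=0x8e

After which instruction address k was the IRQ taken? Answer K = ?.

K = 2

after  0: x0=0x31 x1=0x3b x2=0x31 x3=0xfc x4=0xb5  N=0 Z=0
after  1: x0=0x31 x1=0x3b x2=0x31 x3=0xfc x4=0x8e  N=1 Z=0
after  2: x0=0xc1 x1=0x3b x2=0x31 x3=0xfc x4=0x8e  N=1 Z=0
-- IRQ taken; context saved, return-PC = 3 --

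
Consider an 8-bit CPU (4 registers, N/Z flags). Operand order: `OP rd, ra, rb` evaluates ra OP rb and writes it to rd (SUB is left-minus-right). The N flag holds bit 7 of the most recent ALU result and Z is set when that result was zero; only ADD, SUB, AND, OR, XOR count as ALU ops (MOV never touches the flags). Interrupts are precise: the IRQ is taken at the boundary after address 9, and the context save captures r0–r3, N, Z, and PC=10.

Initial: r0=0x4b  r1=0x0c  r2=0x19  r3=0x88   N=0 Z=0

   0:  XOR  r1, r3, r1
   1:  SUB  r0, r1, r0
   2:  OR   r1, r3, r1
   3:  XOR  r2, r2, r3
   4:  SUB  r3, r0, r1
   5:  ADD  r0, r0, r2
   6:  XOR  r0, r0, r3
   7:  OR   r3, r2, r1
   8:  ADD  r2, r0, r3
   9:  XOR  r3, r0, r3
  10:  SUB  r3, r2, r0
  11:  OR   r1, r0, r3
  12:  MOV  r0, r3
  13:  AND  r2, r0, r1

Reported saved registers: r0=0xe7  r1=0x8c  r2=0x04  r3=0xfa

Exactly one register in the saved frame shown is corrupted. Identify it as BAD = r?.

after  0: r0=0x4b r1=0x84 r2=0x19 r3=0x88  N=1 Z=0
after  1: r0=0x39 r1=0x84 r2=0x19 r3=0x88  N=0 Z=0
after  2: r0=0x39 r1=0x8c r2=0x19 r3=0x88  N=1 Z=0
after  3: r0=0x39 r1=0x8c r2=0x91 r3=0x88  N=1 Z=0
after  4: r0=0x39 r1=0x8c r2=0x91 r3=0xad  N=1 Z=0
after  5: r0=0xca r1=0x8c r2=0x91 r3=0xad  N=1 Z=0
after  6: r0=0x67 r1=0x8c r2=0x91 r3=0xad  N=0 Z=0
after  7: r0=0x67 r1=0x8c r2=0x91 r3=0x9d  N=1 Z=0
after  8: r0=0x67 r1=0x8c r2=0x04 r3=0x9d  N=0 Z=0
after  9: r0=0x67 r1=0x8c r2=0x04 r3=0xfa  N=1 Z=0
-- IRQ taken; context saved, return-PC = 10 --
mismatch: r0: reported 0xe7 vs actual 0x67

BAD = r0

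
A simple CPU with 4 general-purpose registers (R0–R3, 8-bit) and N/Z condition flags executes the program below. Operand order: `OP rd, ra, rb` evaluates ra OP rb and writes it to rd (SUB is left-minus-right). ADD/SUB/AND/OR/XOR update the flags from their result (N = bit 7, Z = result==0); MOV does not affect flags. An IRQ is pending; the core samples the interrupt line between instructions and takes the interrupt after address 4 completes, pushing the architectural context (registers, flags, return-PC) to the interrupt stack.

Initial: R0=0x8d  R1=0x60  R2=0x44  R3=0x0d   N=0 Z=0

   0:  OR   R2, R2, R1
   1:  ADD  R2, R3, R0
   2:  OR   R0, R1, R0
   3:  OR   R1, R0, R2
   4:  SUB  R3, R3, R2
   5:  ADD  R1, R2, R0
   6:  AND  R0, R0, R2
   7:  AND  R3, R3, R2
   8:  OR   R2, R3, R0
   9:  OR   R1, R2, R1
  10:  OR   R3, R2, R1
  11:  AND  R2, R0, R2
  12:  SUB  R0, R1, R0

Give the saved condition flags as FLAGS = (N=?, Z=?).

FLAGS = (N=0, Z=0)

after  0: R0=0x8d R1=0x60 R2=0x64 R3=0x0d  N=0 Z=0
after  1: R0=0x8d R1=0x60 R2=0x9a R3=0x0d  N=1 Z=0
after  2: R0=0xed R1=0x60 R2=0x9a R3=0x0d  N=1 Z=0
after  3: R0=0xed R1=0xff R2=0x9a R3=0x0d  N=1 Z=0
after  4: R0=0xed R1=0xff R2=0x9a R3=0x73  N=0 Z=0
-- IRQ taken; context saved, return-PC = 5 --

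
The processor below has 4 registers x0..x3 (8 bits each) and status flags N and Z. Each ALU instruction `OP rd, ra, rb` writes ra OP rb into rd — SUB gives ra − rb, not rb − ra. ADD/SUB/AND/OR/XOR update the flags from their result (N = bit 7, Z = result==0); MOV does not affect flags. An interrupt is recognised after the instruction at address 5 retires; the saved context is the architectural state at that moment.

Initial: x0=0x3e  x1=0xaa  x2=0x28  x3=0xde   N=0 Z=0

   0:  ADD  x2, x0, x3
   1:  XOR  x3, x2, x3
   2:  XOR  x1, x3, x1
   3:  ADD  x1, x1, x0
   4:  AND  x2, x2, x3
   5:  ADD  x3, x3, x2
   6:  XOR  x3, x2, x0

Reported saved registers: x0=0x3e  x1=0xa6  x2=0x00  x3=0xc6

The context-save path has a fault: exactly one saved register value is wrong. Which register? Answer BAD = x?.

after  0: x0=0x3e x1=0xaa x2=0x1c x3=0xde  N=0 Z=0
after  1: x0=0x3e x1=0xaa x2=0x1c x3=0xc2  N=1 Z=0
after  2: x0=0x3e x1=0x68 x2=0x1c x3=0xc2  N=0 Z=0
after  3: x0=0x3e x1=0xa6 x2=0x1c x3=0xc2  N=1 Z=0
after  4: x0=0x3e x1=0xa6 x2=0x00 x3=0xc2  N=0 Z=1
after  5: x0=0x3e x1=0xa6 x2=0x00 x3=0xc2  N=1 Z=0
-- IRQ taken; context saved, return-PC = 6 --
mismatch: x3: reported 0xc6 vs actual 0xc2

BAD = x3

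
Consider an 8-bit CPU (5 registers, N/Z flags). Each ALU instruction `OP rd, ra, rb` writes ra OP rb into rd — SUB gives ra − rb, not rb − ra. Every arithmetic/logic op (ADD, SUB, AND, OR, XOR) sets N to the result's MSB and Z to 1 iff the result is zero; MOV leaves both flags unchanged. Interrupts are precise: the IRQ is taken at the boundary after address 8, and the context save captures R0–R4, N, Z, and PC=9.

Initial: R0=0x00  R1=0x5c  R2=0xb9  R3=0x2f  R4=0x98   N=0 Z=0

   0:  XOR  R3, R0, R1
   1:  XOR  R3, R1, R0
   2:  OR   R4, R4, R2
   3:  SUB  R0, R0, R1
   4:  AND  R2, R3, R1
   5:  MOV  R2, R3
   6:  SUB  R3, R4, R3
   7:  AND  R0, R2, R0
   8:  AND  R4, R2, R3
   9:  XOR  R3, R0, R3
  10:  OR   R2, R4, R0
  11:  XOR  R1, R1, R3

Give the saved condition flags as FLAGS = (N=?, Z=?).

after  0: R0=0x00 R1=0x5c R2=0xb9 R3=0x5c R4=0x98  N=0 Z=0
after  1: R0=0x00 R1=0x5c R2=0xb9 R3=0x5c R4=0x98  N=0 Z=0
after  2: R0=0x00 R1=0x5c R2=0xb9 R3=0x5c R4=0xb9  N=1 Z=0
after  3: R0=0xa4 R1=0x5c R2=0xb9 R3=0x5c R4=0xb9  N=1 Z=0
after  4: R0=0xa4 R1=0x5c R2=0x5c R3=0x5c R4=0xb9  N=0 Z=0
after  5: R0=0xa4 R1=0x5c R2=0x5c R3=0x5c R4=0xb9  N=0 Z=0
after  6: R0=0xa4 R1=0x5c R2=0x5c R3=0x5d R4=0xb9  N=0 Z=0
after  7: R0=0x04 R1=0x5c R2=0x5c R3=0x5d R4=0xb9  N=0 Z=0
after  8: R0=0x04 R1=0x5c R2=0x5c R3=0x5d R4=0x5c  N=0 Z=0
-- IRQ taken; context saved, return-PC = 9 --

FLAGS = (N=0, Z=0)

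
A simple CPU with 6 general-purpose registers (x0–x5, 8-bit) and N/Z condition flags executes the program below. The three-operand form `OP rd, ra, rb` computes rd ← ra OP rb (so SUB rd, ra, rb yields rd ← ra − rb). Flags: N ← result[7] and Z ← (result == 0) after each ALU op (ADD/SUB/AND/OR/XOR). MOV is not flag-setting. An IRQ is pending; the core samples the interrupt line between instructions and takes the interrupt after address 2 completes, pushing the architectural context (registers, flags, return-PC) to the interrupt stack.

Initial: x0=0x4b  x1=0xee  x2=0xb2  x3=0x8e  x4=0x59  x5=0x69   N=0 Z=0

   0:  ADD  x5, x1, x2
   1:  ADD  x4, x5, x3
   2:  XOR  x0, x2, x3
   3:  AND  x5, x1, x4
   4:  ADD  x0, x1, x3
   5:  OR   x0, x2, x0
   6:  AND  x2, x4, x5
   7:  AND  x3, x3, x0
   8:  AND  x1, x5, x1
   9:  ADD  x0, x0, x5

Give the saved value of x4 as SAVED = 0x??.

SAVED = 0x2e

after  0: x0=0x4b x1=0xee x2=0xb2 x3=0x8e x4=0x59 x5=0xa0  N=1 Z=0
after  1: x0=0x4b x1=0xee x2=0xb2 x3=0x8e x4=0x2e x5=0xa0  N=0 Z=0
after  2: x0=0x3c x1=0xee x2=0xb2 x3=0x8e x4=0x2e x5=0xa0  N=0 Z=0
-- IRQ taken; context saved, return-PC = 3 --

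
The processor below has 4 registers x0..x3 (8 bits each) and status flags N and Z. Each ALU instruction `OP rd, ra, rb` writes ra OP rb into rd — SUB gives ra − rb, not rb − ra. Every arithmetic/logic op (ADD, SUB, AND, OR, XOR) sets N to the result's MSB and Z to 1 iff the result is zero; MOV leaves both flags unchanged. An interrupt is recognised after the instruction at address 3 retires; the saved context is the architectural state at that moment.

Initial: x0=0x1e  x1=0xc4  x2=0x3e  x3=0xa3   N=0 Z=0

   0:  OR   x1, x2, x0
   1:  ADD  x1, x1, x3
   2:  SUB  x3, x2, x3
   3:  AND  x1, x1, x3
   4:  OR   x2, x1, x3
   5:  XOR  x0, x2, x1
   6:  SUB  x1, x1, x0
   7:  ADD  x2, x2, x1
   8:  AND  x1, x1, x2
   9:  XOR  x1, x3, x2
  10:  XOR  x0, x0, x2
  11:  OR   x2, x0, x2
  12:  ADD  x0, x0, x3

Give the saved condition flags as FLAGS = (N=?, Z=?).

after  0: x0=0x1e x1=0x3e x2=0x3e x3=0xa3  N=0 Z=0
after  1: x0=0x1e x1=0xe1 x2=0x3e x3=0xa3  N=1 Z=0
after  2: x0=0x1e x1=0xe1 x2=0x3e x3=0x9b  N=1 Z=0
after  3: x0=0x1e x1=0x81 x2=0x3e x3=0x9b  N=1 Z=0
-- IRQ taken; context saved, return-PC = 4 --

FLAGS = (N=1, Z=0)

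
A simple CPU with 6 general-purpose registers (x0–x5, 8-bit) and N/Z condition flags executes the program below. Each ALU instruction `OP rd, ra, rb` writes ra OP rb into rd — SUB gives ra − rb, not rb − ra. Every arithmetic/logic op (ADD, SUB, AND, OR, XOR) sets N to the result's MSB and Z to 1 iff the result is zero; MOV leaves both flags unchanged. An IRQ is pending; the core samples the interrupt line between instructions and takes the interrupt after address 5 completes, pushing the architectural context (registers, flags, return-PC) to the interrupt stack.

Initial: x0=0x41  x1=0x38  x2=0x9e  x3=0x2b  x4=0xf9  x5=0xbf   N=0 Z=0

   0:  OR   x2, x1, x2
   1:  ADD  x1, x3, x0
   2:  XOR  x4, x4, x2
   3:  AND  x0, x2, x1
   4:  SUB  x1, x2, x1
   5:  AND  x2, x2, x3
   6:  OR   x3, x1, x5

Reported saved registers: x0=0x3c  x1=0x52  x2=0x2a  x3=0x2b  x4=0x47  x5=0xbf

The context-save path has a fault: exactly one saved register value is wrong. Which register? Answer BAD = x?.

after  0: x0=0x41 x1=0x38 x2=0xbe x3=0x2b x4=0xf9 x5=0xbf  N=1 Z=0
after  1: x0=0x41 x1=0x6c x2=0xbe x3=0x2b x4=0xf9 x5=0xbf  N=0 Z=0
after  2: x0=0x41 x1=0x6c x2=0xbe x3=0x2b x4=0x47 x5=0xbf  N=0 Z=0
after  3: x0=0x2c x1=0x6c x2=0xbe x3=0x2b x4=0x47 x5=0xbf  N=0 Z=0
after  4: x0=0x2c x1=0x52 x2=0xbe x3=0x2b x4=0x47 x5=0xbf  N=0 Z=0
after  5: x0=0x2c x1=0x52 x2=0x2a x3=0x2b x4=0x47 x5=0xbf  N=0 Z=0
-- IRQ taken; context saved, return-PC = 6 --
mismatch: x0: reported 0x3c vs actual 0x2c

BAD = x0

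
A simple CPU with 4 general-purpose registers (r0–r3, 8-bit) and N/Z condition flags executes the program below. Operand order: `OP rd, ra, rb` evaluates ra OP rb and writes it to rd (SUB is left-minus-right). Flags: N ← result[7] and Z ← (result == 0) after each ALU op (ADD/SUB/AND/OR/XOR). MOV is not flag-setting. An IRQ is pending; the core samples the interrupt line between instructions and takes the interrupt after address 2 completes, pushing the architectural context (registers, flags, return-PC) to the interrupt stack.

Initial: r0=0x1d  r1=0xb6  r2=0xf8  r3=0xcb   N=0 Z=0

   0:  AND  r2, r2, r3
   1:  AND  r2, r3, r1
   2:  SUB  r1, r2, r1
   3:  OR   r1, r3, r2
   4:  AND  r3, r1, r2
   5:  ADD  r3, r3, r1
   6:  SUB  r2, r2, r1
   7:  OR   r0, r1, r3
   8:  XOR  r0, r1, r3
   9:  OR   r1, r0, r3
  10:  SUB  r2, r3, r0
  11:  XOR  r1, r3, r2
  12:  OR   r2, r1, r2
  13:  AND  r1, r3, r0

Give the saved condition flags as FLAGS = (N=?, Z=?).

FLAGS = (N=1, Z=0)

after  0: r0=0x1d r1=0xb6 r2=0xc8 r3=0xcb  N=1 Z=0
after  1: r0=0x1d r1=0xb6 r2=0x82 r3=0xcb  N=1 Z=0
after  2: r0=0x1d r1=0xcc r2=0x82 r3=0xcb  N=1 Z=0
-- IRQ taken; context saved, return-PC = 3 --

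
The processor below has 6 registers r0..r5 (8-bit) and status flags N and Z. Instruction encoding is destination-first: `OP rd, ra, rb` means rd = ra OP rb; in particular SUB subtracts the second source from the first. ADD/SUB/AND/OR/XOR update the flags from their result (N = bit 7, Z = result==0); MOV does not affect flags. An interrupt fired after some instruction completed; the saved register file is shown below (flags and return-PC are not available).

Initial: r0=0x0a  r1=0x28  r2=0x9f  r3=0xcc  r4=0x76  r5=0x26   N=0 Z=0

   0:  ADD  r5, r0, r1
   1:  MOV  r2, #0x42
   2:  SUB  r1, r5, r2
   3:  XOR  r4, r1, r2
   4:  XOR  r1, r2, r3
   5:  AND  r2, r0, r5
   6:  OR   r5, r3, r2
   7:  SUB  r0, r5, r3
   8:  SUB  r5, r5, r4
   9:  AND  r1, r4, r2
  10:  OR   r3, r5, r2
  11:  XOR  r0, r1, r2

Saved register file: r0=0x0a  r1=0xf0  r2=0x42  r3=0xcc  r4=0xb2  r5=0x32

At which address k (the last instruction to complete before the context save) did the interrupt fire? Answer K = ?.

after  0: r0=0x0a r1=0x28 r2=0x9f r3=0xcc r4=0x76 r5=0x32  N=0 Z=0
after  1: r0=0x0a r1=0x28 r2=0x42 r3=0xcc r4=0x76 r5=0x32  N=0 Z=0
after  2: r0=0x0a r1=0xf0 r2=0x42 r3=0xcc r4=0x76 r5=0x32  N=1 Z=0
after  3: r0=0x0a r1=0xf0 r2=0x42 r3=0xcc r4=0xb2 r5=0x32  N=1 Z=0
-- IRQ taken; context saved, return-PC = 4 --

K = 3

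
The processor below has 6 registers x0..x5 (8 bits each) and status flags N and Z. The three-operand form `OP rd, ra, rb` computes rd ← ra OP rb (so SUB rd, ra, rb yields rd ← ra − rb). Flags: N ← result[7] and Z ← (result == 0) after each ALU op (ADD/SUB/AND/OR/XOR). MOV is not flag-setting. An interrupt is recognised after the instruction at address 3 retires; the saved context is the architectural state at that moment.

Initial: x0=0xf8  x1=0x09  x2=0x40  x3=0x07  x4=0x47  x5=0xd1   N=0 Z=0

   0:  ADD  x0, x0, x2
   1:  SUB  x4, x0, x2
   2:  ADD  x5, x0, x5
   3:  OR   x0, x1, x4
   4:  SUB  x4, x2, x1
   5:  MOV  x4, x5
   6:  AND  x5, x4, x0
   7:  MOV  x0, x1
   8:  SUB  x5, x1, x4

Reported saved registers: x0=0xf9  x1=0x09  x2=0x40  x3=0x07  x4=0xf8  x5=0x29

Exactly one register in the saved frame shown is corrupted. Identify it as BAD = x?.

after  0: x0=0x38 x1=0x09 x2=0x40 x3=0x07 x4=0x47 x5=0xd1  N=0 Z=0
after  1: x0=0x38 x1=0x09 x2=0x40 x3=0x07 x4=0xf8 x5=0xd1  N=1 Z=0
after  2: x0=0x38 x1=0x09 x2=0x40 x3=0x07 x4=0xf8 x5=0x09  N=0 Z=0
after  3: x0=0xf9 x1=0x09 x2=0x40 x3=0x07 x4=0xf8 x5=0x09  N=1 Z=0
-- IRQ taken; context saved, return-PC = 4 --
mismatch: x5: reported 0x29 vs actual 0x09

BAD = x5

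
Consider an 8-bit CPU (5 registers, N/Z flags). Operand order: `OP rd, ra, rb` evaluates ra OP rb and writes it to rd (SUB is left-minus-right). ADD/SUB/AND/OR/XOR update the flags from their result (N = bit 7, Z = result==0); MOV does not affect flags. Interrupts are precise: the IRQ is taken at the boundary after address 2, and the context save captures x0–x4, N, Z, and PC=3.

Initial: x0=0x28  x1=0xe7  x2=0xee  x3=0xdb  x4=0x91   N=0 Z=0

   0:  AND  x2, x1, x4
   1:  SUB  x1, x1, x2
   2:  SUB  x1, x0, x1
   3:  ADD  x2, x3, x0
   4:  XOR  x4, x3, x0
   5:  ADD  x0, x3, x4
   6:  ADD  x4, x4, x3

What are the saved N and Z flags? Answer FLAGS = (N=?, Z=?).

FLAGS = (N=1, Z=0)

after  0: x0=0x28 x1=0xe7 x2=0x81 x3=0xdb x4=0x91  N=1 Z=0
after  1: x0=0x28 x1=0x66 x2=0x81 x3=0xdb x4=0x91  N=0 Z=0
after  2: x0=0x28 x1=0xc2 x2=0x81 x3=0xdb x4=0x91  N=1 Z=0
-- IRQ taken; context saved, return-PC = 3 --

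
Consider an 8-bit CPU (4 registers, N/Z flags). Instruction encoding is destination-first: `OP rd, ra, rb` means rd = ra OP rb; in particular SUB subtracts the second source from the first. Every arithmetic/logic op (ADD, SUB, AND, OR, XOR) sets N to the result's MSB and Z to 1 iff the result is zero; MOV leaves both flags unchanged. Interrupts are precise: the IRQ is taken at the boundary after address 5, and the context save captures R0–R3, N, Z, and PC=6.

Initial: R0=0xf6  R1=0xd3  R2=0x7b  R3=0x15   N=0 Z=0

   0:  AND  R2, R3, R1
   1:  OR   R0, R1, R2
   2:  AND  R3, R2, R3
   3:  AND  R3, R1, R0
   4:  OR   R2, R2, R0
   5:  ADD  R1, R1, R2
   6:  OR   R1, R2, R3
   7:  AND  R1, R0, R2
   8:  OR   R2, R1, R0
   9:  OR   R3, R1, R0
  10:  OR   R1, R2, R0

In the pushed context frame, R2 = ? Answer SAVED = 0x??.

SAVED = 0xd3

after  0: R0=0xf6 R1=0xd3 R2=0x11 R3=0x15  N=0 Z=0
after  1: R0=0xd3 R1=0xd3 R2=0x11 R3=0x15  N=1 Z=0
after  2: R0=0xd3 R1=0xd3 R2=0x11 R3=0x11  N=0 Z=0
after  3: R0=0xd3 R1=0xd3 R2=0x11 R3=0xd3  N=1 Z=0
after  4: R0=0xd3 R1=0xd3 R2=0xd3 R3=0xd3  N=1 Z=0
after  5: R0=0xd3 R1=0xa6 R2=0xd3 R3=0xd3  N=1 Z=0
-- IRQ taken; context saved, return-PC = 6 --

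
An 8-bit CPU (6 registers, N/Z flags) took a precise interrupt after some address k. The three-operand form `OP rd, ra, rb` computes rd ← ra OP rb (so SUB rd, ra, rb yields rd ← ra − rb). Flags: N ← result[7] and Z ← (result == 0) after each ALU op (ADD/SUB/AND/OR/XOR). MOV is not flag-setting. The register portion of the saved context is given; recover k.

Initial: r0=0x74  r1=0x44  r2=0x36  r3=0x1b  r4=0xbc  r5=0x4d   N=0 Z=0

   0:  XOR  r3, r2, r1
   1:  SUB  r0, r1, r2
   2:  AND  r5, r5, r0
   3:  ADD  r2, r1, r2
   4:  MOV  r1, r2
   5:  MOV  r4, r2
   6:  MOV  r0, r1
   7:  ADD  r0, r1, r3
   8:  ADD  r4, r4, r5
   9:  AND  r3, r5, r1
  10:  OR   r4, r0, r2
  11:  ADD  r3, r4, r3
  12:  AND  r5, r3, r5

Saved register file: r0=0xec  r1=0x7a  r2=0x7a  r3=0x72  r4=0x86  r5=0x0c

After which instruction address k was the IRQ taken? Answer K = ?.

after  0: r0=0x74 r1=0x44 r2=0x36 r3=0x72 r4=0xbc r5=0x4d  N=0 Z=0
after  1: r0=0x0e r1=0x44 r2=0x36 r3=0x72 r4=0xbc r5=0x4d  N=0 Z=0
after  2: r0=0x0e r1=0x44 r2=0x36 r3=0x72 r4=0xbc r5=0x0c  N=0 Z=0
after  3: r0=0x0e r1=0x44 r2=0x7a r3=0x72 r4=0xbc r5=0x0c  N=0 Z=0
after  4: r0=0x0e r1=0x7a r2=0x7a r3=0x72 r4=0xbc r5=0x0c  N=0 Z=0
after  5: r0=0x0e r1=0x7a r2=0x7a r3=0x72 r4=0x7a r5=0x0c  N=0 Z=0
after  6: r0=0x7a r1=0x7a r2=0x7a r3=0x72 r4=0x7a r5=0x0c  N=0 Z=0
after  7: r0=0xec r1=0x7a r2=0x7a r3=0x72 r4=0x7a r5=0x0c  N=1 Z=0
after  8: r0=0xec r1=0x7a r2=0x7a r3=0x72 r4=0x86 r5=0x0c  N=1 Z=0
-- IRQ taken; context saved, return-PC = 9 --

K = 8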